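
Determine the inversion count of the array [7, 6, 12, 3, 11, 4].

Finding inversions in [7, 6, 12, 3, 11, 4]:

(0, 1): arr[0]=7 > arr[1]=6
(0, 3): arr[0]=7 > arr[3]=3
(0, 5): arr[0]=7 > arr[5]=4
(1, 3): arr[1]=6 > arr[3]=3
(1, 5): arr[1]=6 > arr[5]=4
(2, 3): arr[2]=12 > arr[3]=3
(2, 4): arr[2]=12 > arr[4]=11
(2, 5): arr[2]=12 > arr[5]=4
(4, 5): arr[4]=11 > arr[5]=4

Total inversions: 9

The array has 9 inversion(s): (0,1), (0,3), (0,5), (1,3), (1,5), (2,3), (2,4), (2,5), (4,5). Each pair (i,j) satisfies i < j and arr[i] > arr[j].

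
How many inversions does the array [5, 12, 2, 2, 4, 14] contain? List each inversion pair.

Finding inversions in [5, 12, 2, 2, 4, 14]:

(0, 2): arr[0]=5 > arr[2]=2
(0, 3): arr[0]=5 > arr[3]=2
(0, 4): arr[0]=5 > arr[4]=4
(1, 2): arr[1]=12 > arr[2]=2
(1, 3): arr[1]=12 > arr[3]=2
(1, 4): arr[1]=12 > arr[4]=4

Total inversions: 6

The array has 6 inversion(s): (0,2), (0,3), (0,4), (1,2), (1,3), (1,4). Each pair (i,j) satisfies i < j and arr[i] > arr[j].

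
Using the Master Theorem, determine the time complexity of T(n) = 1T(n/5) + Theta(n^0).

Master Theorem for T(n) = 1T(n/5) + O(n^0):

a = 1, b = 5, c = 0
log_b(a) = log_5(1) = 0.0000

Case 2: c = 0 = log_5(1) = 0.0000
T(n) = O(n^0 log n) = O(log n)

For T(n) = 1T(n/5) + O(n^0): log_5(1) = 0.0000. This is Case 2 of the Master Theorem (c = log_b(a), equal work at all levels), giving O(log n).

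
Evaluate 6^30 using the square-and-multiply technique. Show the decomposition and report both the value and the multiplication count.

Computing 6^30 by squaring (build up from 6^1; each line after the first costs one multiplication):

6^1 = 6
6^2 = (6^1)^2 = 6^2 = 36
6^3 = 6 * 6^2 = 6 * 36 = 216
6^6 = (6^3)^2 = 216^2 = 46656
6^7 = 6 * 6^6 = 6 * 46656 = 279936
6^14 = (6^7)^2 = 279936^2 = 78364164096
6^15 = 6 * 6^14 = 6 * 78364164096 = 470184984576
6^30 = (6^15)^2 = 470184984576^2 = 221073919720733357899776

Result: 221073919720733357899776
Multiplications needed: 7 (7 lines after 6^1)

6^30 = 221073919720733357899776. Using exponentiation by squaring, this requires 7 multiplications. The key idea: if the exponent is even, square the half-power; if odd, multiply by the base once.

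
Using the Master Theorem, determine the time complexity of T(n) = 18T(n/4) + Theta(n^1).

Master Theorem for T(n) = 18T(n/4) + O(n^1):

a = 18, b = 4, c = 1
log_b(a) = log_4(18) = 2.0850

Case 1: c = 1 < log_4(18) = 2.0850
T(n) = O(n^(log_4 18))

For T(n) = 18T(n/4) + O(n^1): log_4(18) = 2.0850. This is Case 1 of the Master Theorem (c < log_b(a), work dominated by leaves), giving O(n^(log_4 18)).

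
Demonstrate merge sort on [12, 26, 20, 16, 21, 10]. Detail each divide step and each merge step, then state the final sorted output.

Merge sort trace:

Split: [12, 26, 20, 16, 21, 10] -> [12, 26, 20] and [16, 21, 10]
  Split: [12, 26, 20] -> [12] and [26, 20]
    Split: [26, 20] -> [26] and [20]
    Merge: [26] + [20] -> [20, 26]
  Merge: [12] + [20, 26] -> [12, 20, 26]
  Split: [16, 21, 10] -> [16] and [21, 10]
    Split: [21, 10] -> [21] and [10]
    Merge: [21] + [10] -> [10, 21]
  Merge: [16] + [10, 21] -> [10, 16, 21]
Merge: [12, 20, 26] + [10, 16, 21] -> [10, 12, 16, 20, 21, 26]

Final sorted array: [10, 12, 16, 20, 21, 26]

The merge sort proceeds by recursively splitting the array and merging sorted halves.
After all merges, the sorted array is [10, 12, 16, 20, 21, 26].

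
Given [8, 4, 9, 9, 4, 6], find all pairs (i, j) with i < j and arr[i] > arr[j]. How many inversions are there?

Finding inversions in [8, 4, 9, 9, 4, 6]:

(0, 1): arr[0]=8 > arr[1]=4
(0, 4): arr[0]=8 > arr[4]=4
(0, 5): arr[0]=8 > arr[5]=6
(2, 4): arr[2]=9 > arr[4]=4
(2, 5): arr[2]=9 > arr[5]=6
(3, 4): arr[3]=9 > arr[4]=4
(3, 5): arr[3]=9 > arr[5]=6

Total inversions: 7

The array has 7 inversion(s): (0,1), (0,4), (0,5), (2,4), (2,5), (3,4), (3,5). Each pair (i,j) satisfies i < j and arr[i] > arr[j].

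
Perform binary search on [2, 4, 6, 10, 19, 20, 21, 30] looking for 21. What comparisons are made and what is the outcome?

Binary search for 21 in [2, 4, 6, 10, 19, 20, 21, 30]:

lo=0, hi=7, mid=3, arr[mid]=10 -> 10 < 21, search right half
lo=4, hi=7, mid=5, arr[mid]=20 -> 20 < 21, search right half
lo=6, hi=7, mid=6, arr[mid]=21 -> Found target at index 6!

Binary search finds 21 at index 6 after 3 comparisons. The search repeatedly halves the search space by comparing with the middle element.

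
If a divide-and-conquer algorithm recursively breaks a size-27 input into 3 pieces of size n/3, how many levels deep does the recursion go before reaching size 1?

For divide and conquer with division factor 3:

Problem sizes at each level:
Level 0: 27
Level 1: 9
Level 2: 3
Level 3: 1

The root is level 0 and the size-1 base case is level 3 (the tree spans levels 0 through 3, i.e. 4 levels counting the root), so the depth is the number of divisions: log_3(27) = 3

The recursion tree depth is log_3(27) = 3. At each level, the problem size is divided by 3, so it takes 3 divisions to reduce to a base case of size 1. The algorithm makes 3 recursive calls at each level.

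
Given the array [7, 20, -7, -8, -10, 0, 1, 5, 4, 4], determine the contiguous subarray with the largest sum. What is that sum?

Using Kadane's algorithm on [7, 20, -7, -8, -10, 0, 1, 5, 4, 4]:

Scanning through the array:
Position 1 (value 20): max_ending_here = 27, max_so_far = 27
Position 2 (value -7): max_ending_here = 20, max_so_far = 27
Position 3 (value -8): max_ending_here = 12, max_so_far = 27
Position 4 (value -10): max_ending_here = 2, max_so_far = 27
Position 5 (value 0): max_ending_here = 2, max_so_far = 27
Position 6 (value 1): max_ending_here = 3, max_so_far = 27
Position 7 (value 5): max_ending_here = 8, max_so_far = 27
Position 8 (value 4): max_ending_here = 12, max_so_far = 27
Position 9 (value 4): max_ending_here = 16, max_so_far = 27

Maximum subarray: [7, 20]
Maximum sum: 27

The maximum subarray is [7, 20] with sum 27. This subarray runs from index 0 to index 1.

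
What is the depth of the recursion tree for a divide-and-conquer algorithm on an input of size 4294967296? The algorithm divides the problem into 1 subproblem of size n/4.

For divide and conquer with division factor 4:

Problem sizes at each level:
Level 0: 4294967296
Level 1: 1073741824
Level 2: 268435456
Level 3: 67108864
Level 4: 16777216
Level 5: 4194304
Level 6: 1048576
Level 7: 262144
Level 8: 65536
Level 9: 16384
Level 10: 4096
Level 11: 1024
Level 12: 256
Level 13: 64
Level 14: 16
Level 15: 4
Level 16: 1

The root is level 0 and the size-1 base case is level 16 (the tree spans levels 0 through 16, i.e. 17 levels counting the root), so the depth is the number of divisions: log_4(4294967296) = 16

The recursion tree depth is log_4(4294967296) = 16. At each level, the problem size is divided by 4, so it takes 16 divisions to reduce to a base case of size 1. The algorithm makes 1 recursive call at each level.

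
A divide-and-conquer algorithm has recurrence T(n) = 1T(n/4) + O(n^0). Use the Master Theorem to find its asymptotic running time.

Master Theorem for T(n) = 1T(n/4) + O(n^0):

a = 1, b = 4, c = 0
log_b(a) = log_4(1) = 0.0000

Case 2: c = 0 = log_4(1) = 0.0000
T(n) = O(n^0 log n) = O(log n)

For T(n) = 1T(n/4) + O(n^0): log_4(1) = 0.0000. This is Case 2 of the Master Theorem (c = log_b(a), equal work at all levels), giving O(log n).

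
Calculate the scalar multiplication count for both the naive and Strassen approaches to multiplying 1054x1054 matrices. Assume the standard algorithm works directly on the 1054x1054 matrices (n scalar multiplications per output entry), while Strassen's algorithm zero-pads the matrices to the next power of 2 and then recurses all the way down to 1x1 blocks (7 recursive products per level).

Matrix multiplication for 1054x1054 matrices:

Strassen's algorithm requires power-of-2 dimensions. Pad 1054x1054 to 2048x2048 (next power of 2).

Standard algorithm: 1054^3 = 1170905464 multiplications
Strassen's algorithm: 7^(log2(2048)) = 7^11 = 1977326743 multiplications
Difference: 1170905464 - 1977326743 = -806421279 (Strassen uses MORE here due to padding overhead — for small or just-over-power-of-2 n, padding can outweigh the per-level savings)

Standard: 1170905464 multiplications (1054^3). Strassen: 1977326743 multiplications (7^11, after padding to 2048x2048). Strassen reduces 8 recursive multiplications to 7 at each level.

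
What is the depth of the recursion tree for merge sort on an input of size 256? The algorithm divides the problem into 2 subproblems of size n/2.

For divide and conquer with division factor 2:

Problem sizes at each level:
Level 0: 256
Level 1: 128
Level 2: 64
Level 3: 32
Level 4: 16
Level 5: 8
Level 6: 4
Level 7: 2
Level 8: 1

The root is level 0 and the size-1 base case is level 8 (the tree spans levels 0 through 8, i.e. 9 levels counting the root), so the depth is the number of divisions: log_2(256) = 8

The recursion tree depth is log_2(256) = 8. At each level, the problem size is divided by 2, so it takes 8 divisions to reduce to a base case of size 1. The algorithm makes 2 recursive calls at each level.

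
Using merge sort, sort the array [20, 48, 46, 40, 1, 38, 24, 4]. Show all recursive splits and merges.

Merge sort trace:

Split: [20, 48, 46, 40, 1, 38, 24, 4] -> [20, 48, 46, 40] and [1, 38, 24, 4]
  Split: [20, 48, 46, 40] -> [20, 48] and [46, 40]
    Split: [20, 48] -> [20] and [48]
    Merge: [20] + [48] -> [20, 48]
    Split: [46, 40] -> [46] and [40]
    Merge: [46] + [40] -> [40, 46]
  Merge: [20, 48] + [40, 46] -> [20, 40, 46, 48]
  Split: [1, 38, 24, 4] -> [1, 38] and [24, 4]
    Split: [1, 38] -> [1] and [38]
    Merge: [1] + [38] -> [1, 38]
    Split: [24, 4] -> [24] and [4]
    Merge: [24] + [4] -> [4, 24]
  Merge: [1, 38] + [4, 24] -> [1, 4, 24, 38]
Merge: [20, 40, 46, 48] + [1, 4, 24, 38] -> [1, 4, 20, 24, 38, 40, 46, 48]

Final sorted array: [1, 4, 20, 24, 38, 40, 46, 48]

The merge sort proceeds by recursively splitting the array and merging sorted halves.
After all merges, the sorted array is [1, 4, 20, 24, 38, 40, 46, 48].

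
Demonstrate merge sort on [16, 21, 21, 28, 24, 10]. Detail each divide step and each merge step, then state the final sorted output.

Merge sort trace:

Split: [16, 21, 21, 28, 24, 10] -> [16, 21, 21] and [28, 24, 10]
  Split: [16, 21, 21] -> [16] and [21, 21]
    Split: [21, 21] -> [21] and [21]
    Merge: [21] + [21] -> [21, 21]
  Merge: [16] + [21, 21] -> [16, 21, 21]
  Split: [28, 24, 10] -> [28] and [24, 10]
    Split: [24, 10] -> [24] and [10]
    Merge: [24] + [10] -> [10, 24]
  Merge: [28] + [10, 24] -> [10, 24, 28]
Merge: [16, 21, 21] + [10, 24, 28] -> [10, 16, 21, 21, 24, 28]

Final sorted array: [10, 16, 21, 21, 24, 28]

The merge sort proceeds by recursively splitting the array and merging sorted halves.
After all merges, the sorted array is [10, 16, 21, 21, 24, 28].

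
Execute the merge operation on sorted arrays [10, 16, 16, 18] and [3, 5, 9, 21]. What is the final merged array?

Merging process:

Compare 10 vs 3: take 3 from right. Merged: [3]
Compare 10 vs 5: take 5 from right. Merged: [3, 5]
Compare 10 vs 9: take 9 from right. Merged: [3, 5, 9]
Compare 10 vs 21: take 10 from left. Merged: [3, 5, 9, 10]
Compare 16 vs 21: take 16 from left. Merged: [3, 5, 9, 10, 16]
Compare 16 vs 21: take 16 from left. Merged: [3, 5, 9, 10, 16, 16]
Compare 18 vs 21: take 18 from left. Merged: [3, 5, 9, 10, 16, 16, 18]
Append remaining from right: [21]. Merged: [3, 5, 9, 10, 16, 16, 18, 21]

Final merged array: [3, 5, 9, 10, 16, 16, 18, 21]
Total comparisons: 7

The merged array is [3, 5, 9, 10, 16, 16, 18, 21], requiring 7 comparisons. The merge step runs in O(n) time where n is the total number of elements.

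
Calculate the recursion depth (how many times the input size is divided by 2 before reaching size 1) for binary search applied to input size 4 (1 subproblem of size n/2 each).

For divide and conquer with division factor 2:

Problem sizes at each level:
Level 0: 4
Level 1: 2
Level 2: 1

The root is level 0 and the size-1 base case is level 2 (the tree spans levels 0 through 2, i.e. 3 levels counting the root), so the depth is the number of divisions: log_2(4) = 2

The recursion tree depth is log_2(4) = 2. At each level, the problem size is divided by 2, so it takes 2 divisions to reduce to a base case of size 1. The algorithm makes 1 recursive call at each level.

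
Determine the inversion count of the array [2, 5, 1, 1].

Finding inversions in [2, 5, 1, 1]:

(0, 2): arr[0]=2 > arr[2]=1
(0, 3): arr[0]=2 > arr[3]=1
(1, 2): arr[1]=5 > arr[2]=1
(1, 3): arr[1]=5 > arr[3]=1

Total inversions: 4

The array has 4 inversion(s): (0,2), (0,3), (1,2), (1,3). Each pair (i,j) satisfies i < j and arr[i] > arr[j].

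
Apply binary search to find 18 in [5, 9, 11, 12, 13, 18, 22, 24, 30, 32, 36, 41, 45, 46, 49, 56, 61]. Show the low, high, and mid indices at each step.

Binary search for 18 in [5, 9, 11, 12, 13, 18, 22, 24, 30, 32, 36, 41, 45, 46, 49, 56, 61]:

lo=0, hi=16, mid=8, arr[mid]=30 -> 30 > 18, search left half
lo=0, hi=7, mid=3, arr[mid]=12 -> 12 < 18, search right half
lo=4, hi=7, mid=5, arr[mid]=18 -> Found target at index 5!

Binary search finds 18 at index 5 after 3 comparisons. The search repeatedly halves the search space by comparing with the middle element.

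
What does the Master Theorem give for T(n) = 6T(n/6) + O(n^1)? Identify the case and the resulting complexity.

Master Theorem for T(n) = 6T(n/6) + O(n^1):

a = 6, b = 6, c = 1
log_b(a) = log_6(6) = 1.0000

Case 2: c = 1 = log_6(6) = 1.0000
T(n) = O(n^1 log n) = O(n log n)

For T(n) = 6T(n/6) + O(n^1): log_6(6) = 1.0000. This is Case 2 of the Master Theorem (c = log_b(a), equal work at all levels), giving O(n log n).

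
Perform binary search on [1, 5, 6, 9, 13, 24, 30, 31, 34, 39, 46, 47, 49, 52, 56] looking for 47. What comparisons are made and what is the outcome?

Binary search for 47 in [1, 5, 6, 9, 13, 24, 30, 31, 34, 39, 46, 47, 49, 52, 56]:

lo=0, hi=14, mid=7, arr[mid]=31 -> 31 < 47, search right half
lo=8, hi=14, mid=11, arr[mid]=47 -> Found target at index 11!

Binary search finds 47 at index 11 after 2 comparisons. The search repeatedly halves the search space by comparing with the middle element.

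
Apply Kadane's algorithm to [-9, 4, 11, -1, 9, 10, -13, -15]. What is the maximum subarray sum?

Using Kadane's algorithm on [-9, 4, 11, -1, 9, 10, -13, -15]:

Scanning through the array:
Position 1 (value 4): max_ending_here = 4, max_so_far = 4
Position 2 (value 11): max_ending_here = 15, max_so_far = 15
Position 3 (value -1): max_ending_here = 14, max_so_far = 15
Position 4 (value 9): max_ending_here = 23, max_so_far = 23
Position 5 (value 10): max_ending_here = 33, max_so_far = 33
Position 6 (value -13): max_ending_here = 20, max_so_far = 33
Position 7 (value -15): max_ending_here = 5, max_so_far = 33

Maximum subarray: [4, 11, -1, 9, 10]
Maximum sum: 33

The maximum subarray is [4, 11, -1, 9, 10] with sum 33. This subarray runs from index 1 to index 5.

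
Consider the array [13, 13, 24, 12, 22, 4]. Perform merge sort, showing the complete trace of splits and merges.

Merge sort trace:

Split: [13, 13, 24, 12, 22, 4] -> [13, 13, 24] and [12, 22, 4]
  Split: [13, 13, 24] -> [13] and [13, 24]
    Split: [13, 24] -> [13] and [24]
    Merge: [13] + [24] -> [13, 24]
  Merge: [13] + [13, 24] -> [13, 13, 24]
  Split: [12, 22, 4] -> [12] and [22, 4]
    Split: [22, 4] -> [22] and [4]
    Merge: [22] + [4] -> [4, 22]
  Merge: [12] + [4, 22] -> [4, 12, 22]
Merge: [13, 13, 24] + [4, 12, 22] -> [4, 12, 13, 13, 22, 24]

Final sorted array: [4, 12, 13, 13, 22, 24]

The merge sort proceeds by recursively splitting the array and merging sorted halves.
After all merges, the sorted array is [4, 12, 13, 13, 22, 24].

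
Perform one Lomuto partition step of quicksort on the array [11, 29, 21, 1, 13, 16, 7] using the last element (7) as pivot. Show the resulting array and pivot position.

Lomuto partition with pivot = 7:

Initial array: [11, 29, 21, 1, 13, 16, 7]

arr[0]=11 > 7: no swap
arr[1]=29 > 7: no swap
arr[2]=21 > 7: no swap
arr[3]=1 <= 7: swap with position 0, array becomes [1, 29, 21, 11, 13, 16, 7]
arr[4]=13 > 7: no swap
arr[5]=16 > 7: no swap

Place pivot at position 1: [1, 7, 21, 11, 13, 16, 29]
Pivot position: 1

After partitioning with pivot 7, the array becomes [1, 7, 21, 11, 13, 16, 29]. The pivot is placed at index 1. All elements to the left of the pivot are <= 7, and all elements to the right are > 7.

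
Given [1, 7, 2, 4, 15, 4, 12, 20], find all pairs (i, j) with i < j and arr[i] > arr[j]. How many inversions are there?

Finding inversions in [1, 7, 2, 4, 15, 4, 12, 20]:

(1, 2): arr[1]=7 > arr[2]=2
(1, 3): arr[1]=7 > arr[3]=4
(1, 5): arr[1]=7 > arr[5]=4
(4, 5): arr[4]=15 > arr[5]=4
(4, 6): arr[4]=15 > arr[6]=12

Total inversions: 5

The array has 5 inversion(s): (1,2), (1,3), (1,5), (4,5), (4,6). Each pair (i,j) satisfies i < j and arr[i] > arr[j].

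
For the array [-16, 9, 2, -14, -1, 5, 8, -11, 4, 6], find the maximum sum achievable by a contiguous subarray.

Using Kadane's algorithm on [-16, 9, 2, -14, -1, 5, 8, -11, 4, 6]:

Scanning through the array:
Position 1 (value 9): max_ending_here = 9, max_so_far = 9
Position 2 (value 2): max_ending_here = 11, max_so_far = 11
Position 3 (value -14): max_ending_here = -3, max_so_far = 11
Position 4 (value -1): max_ending_here = -1, max_so_far = 11
Position 5 (value 5): max_ending_here = 5, max_so_far = 11
Position 6 (value 8): max_ending_here = 13, max_so_far = 13
Position 7 (value -11): max_ending_here = 2, max_so_far = 13
Position 8 (value 4): max_ending_here = 6, max_so_far = 13
Position 9 (value 6): max_ending_here = 12, max_so_far = 13

Maximum subarray: [5, 8]
Maximum sum: 13

The maximum subarray is [5, 8] with sum 13. This subarray runs from index 5 to index 6.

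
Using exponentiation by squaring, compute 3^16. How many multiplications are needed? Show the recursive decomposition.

Computing 3^16 by squaring (build up from 3^1; each line after the first costs one multiplication):

3^1 = 3
3^2 = (3^1)^2 = 3^2 = 9
3^4 = (3^2)^2 = 9^2 = 81
3^8 = (3^4)^2 = 81^2 = 6561
3^16 = (3^8)^2 = 6561^2 = 43046721

Result: 43046721
Multiplications needed: 4 (4 lines after 3^1)

3^16 = 43046721. Using exponentiation by squaring, this requires 4 multiplications. The key idea: if the exponent is even, square the half-power; if odd, multiply by the base once.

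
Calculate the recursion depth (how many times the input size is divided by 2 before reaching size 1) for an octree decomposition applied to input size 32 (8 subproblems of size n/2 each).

For divide and conquer with division factor 2:

Problem sizes at each level:
Level 0: 32
Level 1: 16
Level 2: 8
Level 3: 4
Level 4: 2
Level 5: 1

The root is level 0 and the size-1 base case is level 5 (the tree spans levels 0 through 5, i.e. 6 levels counting the root), so the depth is the number of divisions: log_2(32) = 5

The recursion tree depth is log_2(32) = 5. At each level, the problem size is divided by 2, so it takes 5 divisions to reduce to a base case of size 1. The algorithm makes 8 recursive calls at each level.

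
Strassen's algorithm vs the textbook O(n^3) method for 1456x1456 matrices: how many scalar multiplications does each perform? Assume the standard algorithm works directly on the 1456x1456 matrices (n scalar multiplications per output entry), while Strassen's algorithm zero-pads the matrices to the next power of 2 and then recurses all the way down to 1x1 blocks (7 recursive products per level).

Matrix multiplication for 1456x1456 matrices:

Strassen's algorithm requires power-of-2 dimensions. Pad 1456x1456 to 2048x2048 (next power of 2).

Standard algorithm: 1456^3 = 3086626816 multiplications
Strassen's algorithm: 7^(log2(2048)) = 7^11 = 1977326743 multiplications
Savings: 3086626816 - 1977326743 = 1109300073 multiplications

Standard: 3086626816 multiplications (1456^3). Strassen: 1977326743 multiplications (7^11, after padding to 2048x2048). Strassen reduces 8 recursive multiplications to 7 at each level.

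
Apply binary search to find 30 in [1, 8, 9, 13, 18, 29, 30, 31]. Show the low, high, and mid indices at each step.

Binary search for 30 in [1, 8, 9, 13, 18, 29, 30, 31]:

lo=0, hi=7, mid=3, arr[mid]=13 -> 13 < 30, search right half
lo=4, hi=7, mid=5, arr[mid]=29 -> 29 < 30, search right half
lo=6, hi=7, mid=6, arr[mid]=30 -> Found target at index 6!

Binary search finds 30 at index 6 after 3 comparisons. The search repeatedly halves the search space by comparing with the middle element.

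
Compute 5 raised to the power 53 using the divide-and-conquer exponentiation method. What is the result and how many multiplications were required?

Computing 5^53 by squaring (build up from 5^1; each line after the first costs one multiplication):

5^1 = 5
5^2 = (5^1)^2 = 5^2 = 25
5^3 = 5 * 5^2 = 5 * 25 = 125
5^6 = (5^3)^2 = 125^2 = 15625
5^12 = (5^6)^2 = 15625^2 = 244140625
5^13 = 5 * 5^12 = 5 * 244140625 = 1220703125
5^26 = (5^13)^2 = 1220703125^2 = 1490116119384765625
5^52 = (5^26)^2 = 1490116119384765625^2 = 2220446049250313080847263336181640625
5^53 = 5 * 5^52 = 5 * 2220446049250313080847263336181640625 = 11102230246251565404236316680908203125

Result: 11102230246251565404236316680908203125
Multiplications needed: 8 (8 lines after 5^1)

5^53 = 11102230246251565404236316680908203125. Using exponentiation by squaring, this requires 8 multiplications. The key idea: if the exponent is even, square the half-power; if odd, multiply by the base once.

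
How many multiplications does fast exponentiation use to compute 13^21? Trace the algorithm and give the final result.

Computing 13^21 by squaring (build up from 13^1; each line after the first costs one multiplication):

13^1 = 13
13^2 = (13^1)^2 = 13^2 = 169
13^4 = (13^2)^2 = 169^2 = 28561
13^5 = 13 * 13^4 = 13 * 28561 = 371293
13^10 = (13^5)^2 = 371293^2 = 137858491849
13^20 = (13^10)^2 = 137858491849^2 = 19004963774880799438801
13^21 = 13 * 13^20 = 13 * 19004963774880799438801 = 247064529073450392704413

Result: 247064529073450392704413
Multiplications needed: 6 (6 lines after 13^1)

13^21 = 247064529073450392704413. Using exponentiation by squaring, this requires 6 multiplications. The key idea: if the exponent is even, square the half-power; if odd, multiply by the base once.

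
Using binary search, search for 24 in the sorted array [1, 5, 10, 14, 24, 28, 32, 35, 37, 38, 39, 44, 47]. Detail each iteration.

Binary search for 24 in [1, 5, 10, 14, 24, 28, 32, 35, 37, 38, 39, 44, 47]:

lo=0, hi=12, mid=6, arr[mid]=32 -> 32 > 24, search left half
lo=0, hi=5, mid=2, arr[mid]=10 -> 10 < 24, search right half
lo=3, hi=5, mid=4, arr[mid]=24 -> Found target at index 4!

Binary search finds 24 at index 4 after 3 comparisons. The search repeatedly halves the search space by comparing with the middle element.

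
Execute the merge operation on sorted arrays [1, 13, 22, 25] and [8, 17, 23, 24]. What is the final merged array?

Merging process:

Compare 1 vs 8: take 1 from left. Merged: [1]
Compare 13 vs 8: take 8 from right. Merged: [1, 8]
Compare 13 vs 17: take 13 from left. Merged: [1, 8, 13]
Compare 22 vs 17: take 17 from right. Merged: [1, 8, 13, 17]
Compare 22 vs 23: take 22 from left. Merged: [1, 8, 13, 17, 22]
Compare 25 vs 23: take 23 from right. Merged: [1, 8, 13, 17, 22, 23]
Compare 25 vs 24: take 24 from right. Merged: [1, 8, 13, 17, 22, 23, 24]
Append remaining from left: [25]. Merged: [1, 8, 13, 17, 22, 23, 24, 25]

Final merged array: [1, 8, 13, 17, 22, 23, 24, 25]
Total comparisons: 7

The merged array is [1, 8, 13, 17, 22, 23, 24, 25], requiring 7 comparisons. The merge step runs in O(n) time where n is the total number of elements.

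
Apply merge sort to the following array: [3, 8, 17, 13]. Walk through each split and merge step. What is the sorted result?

Merge sort trace:

Split: [3, 8, 17, 13] -> [3, 8] and [17, 13]
  Split: [3, 8] -> [3] and [8]
  Merge: [3] + [8] -> [3, 8]
  Split: [17, 13] -> [17] and [13]
  Merge: [17] + [13] -> [13, 17]
Merge: [3, 8] + [13, 17] -> [3, 8, 13, 17]

Final sorted array: [3, 8, 13, 17]

The merge sort proceeds by recursively splitting the array and merging sorted halves.
After all merges, the sorted array is [3, 8, 13, 17].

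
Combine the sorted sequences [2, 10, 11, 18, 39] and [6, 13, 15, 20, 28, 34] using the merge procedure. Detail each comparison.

Merging process:

Compare 2 vs 6: take 2 from left. Merged: [2]
Compare 10 vs 6: take 6 from right. Merged: [2, 6]
Compare 10 vs 13: take 10 from left. Merged: [2, 6, 10]
Compare 11 vs 13: take 11 from left. Merged: [2, 6, 10, 11]
Compare 18 vs 13: take 13 from right. Merged: [2, 6, 10, 11, 13]
Compare 18 vs 15: take 15 from right. Merged: [2, 6, 10, 11, 13, 15]
Compare 18 vs 20: take 18 from left. Merged: [2, 6, 10, 11, 13, 15, 18]
Compare 39 vs 20: take 20 from right. Merged: [2, 6, 10, 11, 13, 15, 18, 20]
Compare 39 vs 28: take 28 from right. Merged: [2, 6, 10, 11, 13, 15, 18, 20, 28]
Compare 39 vs 34: take 34 from right. Merged: [2, 6, 10, 11, 13, 15, 18, 20, 28, 34]
Append remaining from left: [39]. Merged: [2, 6, 10, 11, 13, 15, 18, 20, 28, 34, 39]

Final merged array: [2, 6, 10, 11, 13, 15, 18, 20, 28, 34, 39]
Total comparisons: 10

The merged array is [2, 6, 10, 11, 13, 15, 18, 20, 28, 34, 39], requiring 10 comparisons. The merge step runs in O(n) time where n is the total number of elements.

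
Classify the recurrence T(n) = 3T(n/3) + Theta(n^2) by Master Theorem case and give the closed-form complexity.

Master Theorem for T(n) = 3T(n/3) + O(n^2):

a = 3, b = 3, c = 2
log_b(a) = log_3(3) = 1.0000

Case 3: c = 2 > log_3(3) = 1.0000
T(n) = O(n^2) = O(n^2)

For T(n) = 3T(n/3) + O(n^2): log_3(3) = 1.0000. This is Case 3 of the Master Theorem (c > log_b(a), work dominated by root), giving O(n^2).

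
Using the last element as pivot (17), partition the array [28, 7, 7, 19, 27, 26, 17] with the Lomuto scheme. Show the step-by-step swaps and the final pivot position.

Lomuto partition with pivot = 17:

Initial array: [28, 7, 7, 19, 27, 26, 17]

arr[0]=28 > 17: no swap
arr[1]=7 <= 17: swap with position 0, array becomes [7, 28, 7, 19, 27, 26, 17]
arr[2]=7 <= 17: swap with position 1, array becomes [7, 7, 28, 19, 27, 26, 17]
arr[3]=19 > 17: no swap
arr[4]=27 > 17: no swap
arr[5]=26 > 17: no swap

Place pivot at position 2: [7, 7, 17, 19, 27, 26, 28]
Pivot position: 2

After partitioning with pivot 17, the array becomes [7, 7, 17, 19, 27, 26, 28]. The pivot is placed at index 2. All elements to the left of the pivot are <= 17, and all elements to the right are > 17.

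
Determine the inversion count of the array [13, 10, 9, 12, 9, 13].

Finding inversions in [13, 10, 9, 12, 9, 13]:

(0, 1): arr[0]=13 > arr[1]=10
(0, 2): arr[0]=13 > arr[2]=9
(0, 3): arr[0]=13 > arr[3]=12
(0, 4): arr[0]=13 > arr[4]=9
(1, 2): arr[1]=10 > arr[2]=9
(1, 4): arr[1]=10 > arr[4]=9
(3, 4): arr[3]=12 > arr[4]=9

Total inversions: 7

The array has 7 inversion(s): (0,1), (0,2), (0,3), (0,4), (1,2), (1,4), (3,4). Each pair (i,j) satisfies i < j and arr[i] > arr[j].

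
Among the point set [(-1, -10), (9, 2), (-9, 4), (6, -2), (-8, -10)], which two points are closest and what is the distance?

Computing all pairwise distances among 5 points:

d((-1, -10), (9, 2)) = 15.6205
d((-1, -10), (-9, 4)) = 16.1245
d((-1, -10), (6, -2)) = 10.6301
d((-1, -10), (-8, -10)) = 7.0
d((9, 2), (-9, 4)) = 18.1108
d((9, 2), (6, -2)) = 5.0 <-- minimum
d((9, 2), (-8, -10)) = 20.8087
d((-9, 4), (6, -2)) = 16.1555
d((-9, 4), (-8, -10)) = 14.0357
d((6, -2), (-8, -10)) = 16.1245

Closest pair: (9, 2) and (6, -2) with distance 5.0

The closest pair is (9, 2) and (6, -2) with Euclidean distance 5.0. For 5 points, brute-force pairwise comparison is shown above. For large n, the divide-and-conquer algorithm (sort by x, recurse on halves, check the dividing strip) achieves O(n log n).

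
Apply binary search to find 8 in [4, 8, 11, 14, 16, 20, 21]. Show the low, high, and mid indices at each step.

Binary search for 8 in [4, 8, 11, 14, 16, 20, 21]:

lo=0, hi=6, mid=3, arr[mid]=14 -> 14 > 8, search left half
lo=0, hi=2, mid=1, arr[mid]=8 -> Found target at index 1!

Binary search finds 8 at index 1 after 2 comparisons. The search repeatedly halves the search space by comparing with the middle element.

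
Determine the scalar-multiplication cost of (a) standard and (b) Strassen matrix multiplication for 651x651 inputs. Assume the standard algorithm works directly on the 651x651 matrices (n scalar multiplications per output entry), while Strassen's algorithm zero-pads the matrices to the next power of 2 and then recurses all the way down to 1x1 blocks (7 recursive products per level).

Matrix multiplication for 651x651 matrices:

Strassen's algorithm requires power-of-2 dimensions. Pad 651x651 to 1024x1024 (next power of 2).

Standard algorithm: 651^3 = 275894451 multiplications
Strassen's algorithm: 7^(log2(1024)) = 7^10 = 282475249 multiplications
Difference: 275894451 - 282475249 = -6580798 (Strassen uses MORE here due to padding overhead — for small or just-over-power-of-2 n, padding can outweigh the per-level savings)

Standard: 275894451 multiplications (651^3). Strassen: 282475249 multiplications (7^10, after padding to 1024x1024). Strassen reduces 8 recursive multiplications to 7 at each level.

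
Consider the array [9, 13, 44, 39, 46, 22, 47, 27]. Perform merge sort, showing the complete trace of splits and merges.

Merge sort trace:

Split: [9, 13, 44, 39, 46, 22, 47, 27] -> [9, 13, 44, 39] and [46, 22, 47, 27]
  Split: [9, 13, 44, 39] -> [9, 13] and [44, 39]
    Split: [9, 13] -> [9] and [13]
    Merge: [9] + [13] -> [9, 13]
    Split: [44, 39] -> [44] and [39]
    Merge: [44] + [39] -> [39, 44]
  Merge: [9, 13] + [39, 44] -> [9, 13, 39, 44]
  Split: [46, 22, 47, 27] -> [46, 22] and [47, 27]
    Split: [46, 22] -> [46] and [22]
    Merge: [46] + [22] -> [22, 46]
    Split: [47, 27] -> [47] and [27]
    Merge: [47] + [27] -> [27, 47]
  Merge: [22, 46] + [27, 47] -> [22, 27, 46, 47]
Merge: [9, 13, 39, 44] + [22, 27, 46, 47] -> [9, 13, 22, 27, 39, 44, 46, 47]

Final sorted array: [9, 13, 22, 27, 39, 44, 46, 47]

The merge sort proceeds by recursively splitting the array and merging sorted halves.
After all merges, the sorted array is [9, 13, 22, 27, 39, 44, 46, 47].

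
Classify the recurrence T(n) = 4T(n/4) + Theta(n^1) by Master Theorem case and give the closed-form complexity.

Master Theorem for T(n) = 4T(n/4) + O(n^1):

a = 4, b = 4, c = 1
log_b(a) = log_4(4) = 1.0000

Case 2: c = 1 = log_4(4) = 1.0000
T(n) = O(n^1 log n) = O(n log n)

For T(n) = 4T(n/4) + O(n^1): log_4(4) = 1.0000. This is Case 2 of the Master Theorem (c = log_b(a), equal work at all levels), giving O(n log n).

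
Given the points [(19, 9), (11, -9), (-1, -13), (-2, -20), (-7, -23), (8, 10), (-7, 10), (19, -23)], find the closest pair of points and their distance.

Computing all pairwise distances among 8 points:

d((19, 9), (11, -9)) = 19.6977
d((19, 9), (-1, -13)) = 29.7321
d((19, 9), (-2, -20)) = 35.805
d((19, 9), (-7, -23)) = 41.2311
d((19, 9), (8, 10)) = 11.0454
d((19, 9), (-7, 10)) = 26.0192
d((19, 9), (19, -23)) = 32.0
d((11, -9), (-1, -13)) = 12.6491
d((11, -9), (-2, -20)) = 17.0294
d((11, -9), (-7, -23)) = 22.8035
d((11, -9), (8, 10)) = 19.2354
d((11, -9), (-7, 10)) = 26.1725
d((11, -9), (19, -23)) = 16.1245
d((-1, -13), (-2, -20)) = 7.0711
d((-1, -13), (-7, -23)) = 11.6619
d((-1, -13), (8, 10)) = 24.6982
d((-1, -13), (-7, 10)) = 23.7697
d((-1, -13), (19, -23)) = 22.3607
d((-2, -20), (-7, -23)) = 5.831 <-- minimum
d((-2, -20), (8, 10)) = 31.6228
d((-2, -20), (-7, 10)) = 30.4138
d((-2, -20), (19, -23)) = 21.2132
d((-7, -23), (8, 10)) = 36.2491
d((-7, -23), (-7, 10)) = 33.0
d((-7, -23), (19, -23)) = 26.0
d((8, 10), (-7, 10)) = 15.0
d((8, 10), (19, -23)) = 34.7851
d((-7, 10), (19, -23)) = 42.0119

Closest pair: (-2, -20) and (-7, -23) with distance 5.831

The closest pair is (-2, -20) and (-7, -23) with Euclidean distance 5.831. For 8 points, brute-force pairwise comparison is shown above. For large n, the divide-and-conquer algorithm (sort by x, recurse on halves, check the dividing strip) achieves O(n log n).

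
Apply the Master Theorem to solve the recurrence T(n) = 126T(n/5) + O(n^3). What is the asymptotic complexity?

Master Theorem for T(n) = 126T(n/5) + O(n^3):

a = 126, b = 5, c = 3
log_b(a) = log_5(126) = 3.0050

Case 1: c = 3 < log_5(126) = 3.0050
T(n) = O(n^(log_5 126))

For T(n) = 126T(n/5) + O(n^3): log_5(126) = 3.0050. This is Case 1 of the Master Theorem (c < log_b(a), work dominated by leaves), giving O(n^(log_5 126)).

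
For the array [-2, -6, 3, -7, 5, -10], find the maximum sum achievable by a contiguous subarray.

Using Kadane's algorithm on [-2, -6, 3, -7, 5, -10]:

Scanning through the array:
Position 1 (value -6): max_ending_here = -6, max_so_far = -2
Position 2 (value 3): max_ending_here = 3, max_so_far = 3
Position 3 (value -7): max_ending_here = -4, max_so_far = 3
Position 4 (value 5): max_ending_here = 5, max_so_far = 5
Position 5 (value -10): max_ending_here = -5, max_so_far = 5

Maximum subarray: [5]
Maximum sum: 5

The maximum subarray is [5] with sum 5. This subarray runs from index 4 to index 4.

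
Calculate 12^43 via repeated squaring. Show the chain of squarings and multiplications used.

Computing 12^43 by squaring (build up from 12^1; each line after the first costs one multiplication):

12^1 = 12
12^2 = (12^1)^2 = 12^2 = 144
12^4 = (12^2)^2 = 144^2 = 20736
12^5 = 12 * 12^4 = 12 * 20736 = 248832
12^10 = (12^5)^2 = 248832^2 = 61917364224
12^20 = (12^10)^2 = 61917364224^2 = 3833759992447475122176
12^21 = 12 * 12^20 = 12 * 3833759992447475122176 = 46005119909369701466112
12^42 = (12^21)^2 = 46005119909369701466112^2 = 2116471057875484488839167999221661362284396544
12^43 = 12 * 12^42 = 12 * 2116471057875484488839167999221661362284396544 = 25397652694505813866070015990659936347412758528

Result: 25397652694505813866070015990659936347412758528
Multiplications needed: 8 (8 lines after 12^1)

12^43 = 25397652694505813866070015990659936347412758528. Using exponentiation by squaring, this requires 8 multiplications. The key idea: if the exponent is even, square the half-power; if odd, multiply by the base once.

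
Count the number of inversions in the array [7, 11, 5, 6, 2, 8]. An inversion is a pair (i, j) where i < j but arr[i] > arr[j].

Finding inversions in [7, 11, 5, 6, 2, 8]:

(0, 2): arr[0]=7 > arr[2]=5
(0, 3): arr[0]=7 > arr[3]=6
(0, 4): arr[0]=7 > arr[4]=2
(1, 2): arr[1]=11 > arr[2]=5
(1, 3): arr[1]=11 > arr[3]=6
(1, 4): arr[1]=11 > arr[4]=2
(1, 5): arr[1]=11 > arr[5]=8
(2, 4): arr[2]=5 > arr[4]=2
(3, 4): arr[3]=6 > arr[4]=2

Total inversions: 9

The array has 9 inversion(s): (0,2), (0,3), (0,4), (1,2), (1,3), (1,4), (1,5), (2,4), (3,4). Each pair (i,j) satisfies i < j and arr[i] > arr[j].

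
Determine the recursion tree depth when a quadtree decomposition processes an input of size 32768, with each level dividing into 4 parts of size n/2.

For divide and conquer with division factor 2:

Problem sizes at each level:
Level 0: 32768
Level 1: 16384
Level 2: 8192
Level 3: 4096
Level 4: 2048
Level 5: 1024
Level 6: 512
Level 7: 256
Level 8: 128
Level 9: 64
Level 10: 32
Level 11: 16
Level 12: 8
Level 13: 4
Level 14: 2
Level 15: 1

The root is level 0 and the size-1 base case is level 15 (the tree spans levels 0 through 15, i.e. 16 levels counting the root), so the depth is the number of divisions: log_2(32768) = 15

The recursion tree depth is log_2(32768) = 15. At each level, the problem size is divided by 2, so it takes 15 divisions to reduce to a base case of size 1. The algorithm makes 4 recursive calls at each level.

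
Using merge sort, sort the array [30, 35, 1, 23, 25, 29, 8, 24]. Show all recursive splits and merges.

Merge sort trace:

Split: [30, 35, 1, 23, 25, 29, 8, 24] -> [30, 35, 1, 23] and [25, 29, 8, 24]
  Split: [30, 35, 1, 23] -> [30, 35] and [1, 23]
    Split: [30, 35] -> [30] and [35]
    Merge: [30] + [35] -> [30, 35]
    Split: [1, 23] -> [1] and [23]
    Merge: [1] + [23] -> [1, 23]
  Merge: [30, 35] + [1, 23] -> [1, 23, 30, 35]
  Split: [25, 29, 8, 24] -> [25, 29] and [8, 24]
    Split: [25, 29] -> [25] and [29]
    Merge: [25] + [29] -> [25, 29]
    Split: [8, 24] -> [8] and [24]
    Merge: [8] + [24] -> [8, 24]
  Merge: [25, 29] + [8, 24] -> [8, 24, 25, 29]
Merge: [1, 23, 30, 35] + [8, 24, 25, 29] -> [1, 8, 23, 24, 25, 29, 30, 35]

Final sorted array: [1, 8, 23, 24, 25, 29, 30, 35]

The merge sort proceeds by recursively splitting the array and merging sorted halves.
After all merges, the sorted array is [1, 8, 23, 24, 25, 29, 30, 35].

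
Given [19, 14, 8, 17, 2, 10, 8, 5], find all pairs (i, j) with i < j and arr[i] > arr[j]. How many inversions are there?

Finding inversions in [19, 14, 8, 17, 2, 10, 8, 5]:

(0, 1): arr[0]=19 > arr[1]=14
(0, 2): arr[0]=19 > arr[2]=8
(0, 3): arr[0]=19 > arr[3]=17
(0, 4): arr[0]=19 > arr[4]=2
(0, 5): arr[0]=19 > arr[5]=10
(0, 6): arr[0]=19 > arr[6]=8
(0, 7): arr[0]=19 > arr[7]=5
(1, 2): arr[1]=14 > arr[2]=8
(1, 4): arr[1]=14 > arr[4]=2
(1, 5): arr[1]=14 > arr[5]=10
(1, 6): arr[1]=14 > arr[6]=8
(1, 7): arr[1]=14 > arr[7]=5
(2, 4): arr[2]=8 > arr[4]=2
(2, 7): arr[2]=8 > arr[7]=5
(3, 4): arr[3]=17 > arr[4]=2
(3, 5): arr[3]=17 > arr[5]=10
(3, 6): arr[3]=17 > arr[6]=8
(3, 7): arr[3]=17 > arr[7]=5
(5, 6): arr[5]=10 > arr[6]=8
(5, 7): arr[5]=10 > arr[7]=5
(6, 7): arr[6]=8 > arr[7]=5

Total inversions: 21

The array has 21 inversion(s): (0,1), (0,2), (0,3), (0,4), (0,5), (0,6), (0,7), (1,2), (1,4), (1,5), (1,6), (1,7), (2,4), (2,7), (3,4), (3,5), (3,6), (3,7), (5,6), (5,7), (6,7). Each pair (i,j) satisfies i < j and arr[i] > arr[j].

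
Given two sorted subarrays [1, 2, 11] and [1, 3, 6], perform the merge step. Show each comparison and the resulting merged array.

Merging process:

Compare 1 vs 1: take 1 from left. Merged: [1]
Compare 2 vs 1: take 1 from right. Merged: [1, 1]
Compare 2 vs 3: take 2 from left. Merged: [1, 1, 2]
Compare 11 vs 3: take 3 from right. Merged: [1, 1, 2, 3]
Compare 11 vs 6: take 6 from right. Merged: [1, 1, 2, 3, 6]
Append remaining from left: [11]. Merged: [1, 1, 2, 3, 6, 11]

Final merged array: [1, 1, 2, 3, 6, 11]
Total comparisons: 5

The merged array is [1, 1, 2, 3, 6, 11], requiring 5 comparisons. The merge step runs in O(n) time where n is the total number of elements.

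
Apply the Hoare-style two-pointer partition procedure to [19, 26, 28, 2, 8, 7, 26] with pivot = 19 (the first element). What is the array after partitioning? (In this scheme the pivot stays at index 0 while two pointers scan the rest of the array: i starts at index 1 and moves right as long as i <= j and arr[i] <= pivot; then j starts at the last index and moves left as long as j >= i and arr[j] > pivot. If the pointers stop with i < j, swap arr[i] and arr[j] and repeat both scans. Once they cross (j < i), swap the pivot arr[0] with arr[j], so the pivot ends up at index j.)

Hoare-style two-pointer partition with pivot = 19:

Initial array: [19, 26, 28, 2, 8, 7, 26]

Pointers start at i = 1, j = 6.
i stops at index 1 (arr[1]=26 > 19), j stops at index 5 (arr[5]=7 <= 19): swap arr[1] and arr[5], array becomes [19, 7, 28, 2, 8, 26, 26]
i stops at index 2 (arr[2]=28 > 19), j stops at index 4 (arr[4]=8 <= 19): swap arr[2] and arr[4], array becomes [19, 7, 8, 2, 28, 26, 26]
i ends at 4, j ends at 3: the pointers have crossed (j < i), so scanning stops.

Swap pivot arr[0] with arr[3] to place pivot at position 3: [2, 7, 8, 19, 28, 26, 26]
Pivot position: 3

After partitioning with pivot 19, the array becomes [2, 7, 8, 19, 28, 26, 26]. The pivot is placed at index 3. All elements to the left of the pivot are <= 19, and all elements to the right are > 19.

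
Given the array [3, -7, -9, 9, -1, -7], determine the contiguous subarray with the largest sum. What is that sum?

Using Kadane's algorithm on [3, -7, -9, 9, -1, -7]:

Scanning through the array:
Position 1 (value -7): max_ending_here = -4, max_so_far = 3
Position 2 (value -9): max_ending_here = -9, max_so_far = 3
Position 3 (value 9): max_ending_here = 9, max_so_far = 9
Position 4 (value -1): max_ending_here = 8, max_so_far = 9
Position 5 (value -7): max_ending_here = 1, max_so_far = 9

Maximum subarray: [9]
Maximum sum: 9

The maximum subarray is [9] with sum 9. This subarray runs from index 3 to index 3.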